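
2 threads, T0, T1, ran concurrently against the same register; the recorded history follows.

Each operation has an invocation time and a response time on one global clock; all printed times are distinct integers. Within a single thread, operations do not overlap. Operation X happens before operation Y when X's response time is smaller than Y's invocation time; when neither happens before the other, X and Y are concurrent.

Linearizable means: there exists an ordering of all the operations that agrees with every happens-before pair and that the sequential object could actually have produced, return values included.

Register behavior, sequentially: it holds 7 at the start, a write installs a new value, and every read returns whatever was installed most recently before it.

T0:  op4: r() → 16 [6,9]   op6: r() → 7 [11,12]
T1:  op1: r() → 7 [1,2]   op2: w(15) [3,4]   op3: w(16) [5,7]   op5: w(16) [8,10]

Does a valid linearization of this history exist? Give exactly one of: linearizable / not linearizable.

not linearizable

cut after 11 events: linearizable; cut after 12 events (op6 responds, time 12): not linearizable
3 orders of the 6 completed register ops respect real time; none is legal
take op1, op2, op3, op4, op5, op6: step 6 already fails, because op6 r() → 7 cannot occur there
take op1, op2, op3, op5, op4, op6: step 6 already fails, because op6 r() → 7 cannot occur there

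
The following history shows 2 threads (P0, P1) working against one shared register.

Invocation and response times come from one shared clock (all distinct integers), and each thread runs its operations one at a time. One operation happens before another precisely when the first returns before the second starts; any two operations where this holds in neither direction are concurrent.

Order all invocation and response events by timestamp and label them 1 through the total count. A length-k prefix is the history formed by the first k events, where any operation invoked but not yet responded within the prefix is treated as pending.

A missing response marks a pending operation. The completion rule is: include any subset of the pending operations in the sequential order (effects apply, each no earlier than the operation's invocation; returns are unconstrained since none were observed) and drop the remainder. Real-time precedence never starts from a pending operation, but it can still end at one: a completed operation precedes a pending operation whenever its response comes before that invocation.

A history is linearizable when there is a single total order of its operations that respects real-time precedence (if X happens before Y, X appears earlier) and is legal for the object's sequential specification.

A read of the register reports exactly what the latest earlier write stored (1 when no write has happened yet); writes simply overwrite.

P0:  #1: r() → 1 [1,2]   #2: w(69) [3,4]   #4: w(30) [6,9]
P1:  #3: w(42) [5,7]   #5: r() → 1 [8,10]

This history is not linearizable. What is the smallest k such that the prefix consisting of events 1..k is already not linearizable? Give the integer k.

a valid linearization of events 1..9 exists, for instance #1, #2, #3, #4:
1. #1 r() → 1, leaving value 1
2. #2 w(69), leaving value 69
3. #3 w(42), leaving value 42
4. #4 w(30), leaving value 30
once event 10 joins (#5's response, time 10), exhaustive search finds no witness
e.g. #1, #2, #3, #4, #5: illegal at step 5, since #5 r() → 1 cannot apply there
e.g. #1, #2, #3, #5, #4: illegal at step 4, since #5 r() → 1 cannot apply there

10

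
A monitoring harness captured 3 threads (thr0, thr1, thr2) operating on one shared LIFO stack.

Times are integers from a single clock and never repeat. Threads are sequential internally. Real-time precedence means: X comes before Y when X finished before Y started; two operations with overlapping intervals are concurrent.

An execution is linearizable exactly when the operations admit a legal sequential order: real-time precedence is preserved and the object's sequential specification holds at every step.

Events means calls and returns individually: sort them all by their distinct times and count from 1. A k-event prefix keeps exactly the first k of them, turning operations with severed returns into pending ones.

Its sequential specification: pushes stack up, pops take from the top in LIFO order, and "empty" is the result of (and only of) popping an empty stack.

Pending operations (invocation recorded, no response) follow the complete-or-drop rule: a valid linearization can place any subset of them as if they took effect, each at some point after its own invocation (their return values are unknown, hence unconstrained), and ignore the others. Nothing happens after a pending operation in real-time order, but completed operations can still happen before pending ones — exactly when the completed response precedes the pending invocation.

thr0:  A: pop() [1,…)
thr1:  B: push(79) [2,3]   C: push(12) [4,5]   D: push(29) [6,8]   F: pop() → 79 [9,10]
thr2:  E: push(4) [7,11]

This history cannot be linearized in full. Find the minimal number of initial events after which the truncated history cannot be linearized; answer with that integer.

10

events 1..9 are still linearizable — one witness is A, B, C, D:
1. A pop() (pending, included), leaving stack <>
2. B push(79), leaving stack <79>
3. C push(12), leaving stack <79,12>
4. D push(29), leaving stack <79,12,29>
event 10 — F's response, time 10 — after it, nothing linearizes
no escape via the 2 pending operations (A, E): every completion choice fails
sample order B, C, D, F (pending dropped) stalls at step 4 — F pop() → 79 has no legal effect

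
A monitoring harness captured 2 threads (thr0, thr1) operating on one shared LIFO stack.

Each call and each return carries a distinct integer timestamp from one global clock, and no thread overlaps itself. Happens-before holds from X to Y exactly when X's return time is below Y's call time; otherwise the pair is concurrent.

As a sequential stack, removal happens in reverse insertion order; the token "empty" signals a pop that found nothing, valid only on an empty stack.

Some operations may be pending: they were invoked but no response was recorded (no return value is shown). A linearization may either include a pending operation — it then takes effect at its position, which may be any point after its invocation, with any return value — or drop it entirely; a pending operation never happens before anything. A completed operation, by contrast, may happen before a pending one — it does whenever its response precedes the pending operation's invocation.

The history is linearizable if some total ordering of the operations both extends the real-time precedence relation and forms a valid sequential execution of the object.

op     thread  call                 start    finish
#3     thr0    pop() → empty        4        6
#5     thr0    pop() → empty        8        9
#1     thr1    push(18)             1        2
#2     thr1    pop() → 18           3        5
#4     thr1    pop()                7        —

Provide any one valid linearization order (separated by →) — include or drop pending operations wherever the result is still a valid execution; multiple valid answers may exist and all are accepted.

#1 → #2 → #3 → #4 → #5

after step 1 (#1 push(18)): stack <18>
after step 2 (#2 pop() → 18): stack <>
after step 3 (#3 pop() → empty): stack <>
after step 4 (#4 pop() (pending, included)): stack <>
after step 5 (#5 pop() → empty): stack <>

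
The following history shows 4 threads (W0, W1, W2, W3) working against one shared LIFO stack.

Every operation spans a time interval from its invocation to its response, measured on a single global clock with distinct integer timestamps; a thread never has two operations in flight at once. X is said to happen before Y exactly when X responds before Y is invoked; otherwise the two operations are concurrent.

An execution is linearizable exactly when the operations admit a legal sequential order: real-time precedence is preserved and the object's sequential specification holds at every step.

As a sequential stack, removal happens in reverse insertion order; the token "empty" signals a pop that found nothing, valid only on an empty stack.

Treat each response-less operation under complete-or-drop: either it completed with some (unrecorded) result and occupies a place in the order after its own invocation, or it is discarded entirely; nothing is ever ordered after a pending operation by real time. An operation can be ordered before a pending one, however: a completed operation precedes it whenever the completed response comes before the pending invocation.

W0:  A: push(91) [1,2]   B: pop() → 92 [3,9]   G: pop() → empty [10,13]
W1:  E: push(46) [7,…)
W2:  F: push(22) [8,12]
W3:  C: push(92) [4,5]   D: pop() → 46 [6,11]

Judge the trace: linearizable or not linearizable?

events 1..12 are fine; event 13 — the response of G at time 13 — makes the prefix non-linearizable
no legal order exists: 18 real-time-consistent candidates over 6 completed LIFO stack operations, all rejected
completion choices over the 1 pending operation (E) were checked; none helps
one such order, A, B, C, D, F, G (pending dropped), breaks at step 2 where B pop() → 92 is illegal
one such order, A, B, C, D, G, F (pending dropped), breaks at step 2 where B pop() → 92 is illegal

not linearizable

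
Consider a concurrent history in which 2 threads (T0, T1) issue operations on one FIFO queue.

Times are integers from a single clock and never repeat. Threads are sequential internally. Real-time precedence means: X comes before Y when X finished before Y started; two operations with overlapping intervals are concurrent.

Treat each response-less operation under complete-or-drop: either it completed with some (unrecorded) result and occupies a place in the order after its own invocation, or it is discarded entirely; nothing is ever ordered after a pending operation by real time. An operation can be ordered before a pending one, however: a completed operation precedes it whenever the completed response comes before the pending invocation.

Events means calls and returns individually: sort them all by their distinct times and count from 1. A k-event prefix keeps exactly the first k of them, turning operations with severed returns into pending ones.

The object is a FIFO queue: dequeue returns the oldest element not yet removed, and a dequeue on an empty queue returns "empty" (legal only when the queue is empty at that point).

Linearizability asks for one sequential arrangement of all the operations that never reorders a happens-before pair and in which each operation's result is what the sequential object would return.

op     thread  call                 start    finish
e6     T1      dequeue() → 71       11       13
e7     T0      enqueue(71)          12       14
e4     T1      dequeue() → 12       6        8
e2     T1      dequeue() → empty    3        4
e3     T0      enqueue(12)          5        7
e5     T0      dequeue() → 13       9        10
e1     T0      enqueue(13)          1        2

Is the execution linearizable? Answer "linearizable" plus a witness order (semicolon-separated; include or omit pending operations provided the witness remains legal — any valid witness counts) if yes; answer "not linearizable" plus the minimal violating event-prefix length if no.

the violation lands at event 4, e2's response at time 4: events 1..3 linearize, events 1..4 do not
exhaustive check: the 2 completed FIFO queue ops admit one real-time order; illegal
take e1, e2: step 2 already fails, because e2 dequeue() → empty cannot occur there

not linearizable — minimal violating prefix: 4 events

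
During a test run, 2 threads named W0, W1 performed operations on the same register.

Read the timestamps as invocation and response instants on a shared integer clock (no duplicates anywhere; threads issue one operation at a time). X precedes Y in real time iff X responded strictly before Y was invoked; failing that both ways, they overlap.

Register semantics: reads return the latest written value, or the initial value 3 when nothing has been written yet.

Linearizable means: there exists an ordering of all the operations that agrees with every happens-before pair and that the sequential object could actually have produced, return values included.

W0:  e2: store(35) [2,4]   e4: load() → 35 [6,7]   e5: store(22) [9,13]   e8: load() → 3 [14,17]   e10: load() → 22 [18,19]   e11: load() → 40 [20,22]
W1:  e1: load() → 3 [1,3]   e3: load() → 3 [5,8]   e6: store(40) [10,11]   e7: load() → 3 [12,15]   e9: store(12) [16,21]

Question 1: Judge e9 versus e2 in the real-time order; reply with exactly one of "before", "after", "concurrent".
after

e9 spans [16,21], e2 spans [2,4]
resp(e2)=4 < inv(e9)=16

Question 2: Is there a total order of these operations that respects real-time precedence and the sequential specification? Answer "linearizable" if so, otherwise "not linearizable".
not linearizable

through event 7 a valid linearization exists; event 8 (e3 responding at time 8) ends that
all 4 real-time-respecting orders fail — 4 completed register operations, no legal replay
for example e1, e2, e3, e4 fails at step 3: e3 load() → 3 is not legal there
for example e1, e2, e4, e3 fails at step 4: e3 load() → 3 is not legal there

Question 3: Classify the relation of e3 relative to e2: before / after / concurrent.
after

e3 spans [5,8], e2 spans [2,4]
resp(e2)=4 < inv(e3)=5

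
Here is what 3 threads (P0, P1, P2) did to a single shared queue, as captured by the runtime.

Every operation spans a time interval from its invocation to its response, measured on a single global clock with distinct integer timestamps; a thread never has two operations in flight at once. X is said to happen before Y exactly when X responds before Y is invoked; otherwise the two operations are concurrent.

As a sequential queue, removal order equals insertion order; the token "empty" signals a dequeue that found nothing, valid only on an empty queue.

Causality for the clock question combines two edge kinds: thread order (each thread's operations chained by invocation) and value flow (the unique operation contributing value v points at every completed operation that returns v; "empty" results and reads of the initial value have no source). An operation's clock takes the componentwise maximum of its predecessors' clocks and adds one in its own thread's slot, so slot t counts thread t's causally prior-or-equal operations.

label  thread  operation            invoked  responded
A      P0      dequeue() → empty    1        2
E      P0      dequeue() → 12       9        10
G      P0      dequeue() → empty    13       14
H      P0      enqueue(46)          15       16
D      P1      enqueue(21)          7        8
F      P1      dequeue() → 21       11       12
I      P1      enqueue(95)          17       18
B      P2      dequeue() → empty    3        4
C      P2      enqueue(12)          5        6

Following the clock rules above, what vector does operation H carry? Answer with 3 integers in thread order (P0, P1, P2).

VC(B, invoked at 3): no causal predecessors; +1 on P2 → (0, 0, 1)
VC(D, invoked at 7): no causal predecessors; +1 on P1 → (0, 1, 0)
VC(A, invoked at 1): no causal predecessors; +1 on P0 → (1, 0, 0)
invoked at 5, C merges VC(B)=(0, 0, 1) and bumps P2's slot → (0, 0, 2)
invoked at 11, F merges VC(D)=(0, 1, 0) and bumps P1's slot → (0, 2, 0)
invoked at 17, I merges VC(F)=(0, 2, 0) and bumps P1's slot → (0, 3, 0)
invoked at 9, E merges VC(A)=(1, 0, 0), VC(C)=(0, 0, 2) and bumps P0's slot → (2, 0, 2)
invoked at 13, G merges VC(E)=(2, 0, 2) and bumps P0's slot → (3, 0, 2)
invoked at 15, H merges VC(G)=(3, 0, 2) and bumps P0's slot → (4, 0, 2)
target: VC(H) = (4, 0, 2)

(4, 0, 2)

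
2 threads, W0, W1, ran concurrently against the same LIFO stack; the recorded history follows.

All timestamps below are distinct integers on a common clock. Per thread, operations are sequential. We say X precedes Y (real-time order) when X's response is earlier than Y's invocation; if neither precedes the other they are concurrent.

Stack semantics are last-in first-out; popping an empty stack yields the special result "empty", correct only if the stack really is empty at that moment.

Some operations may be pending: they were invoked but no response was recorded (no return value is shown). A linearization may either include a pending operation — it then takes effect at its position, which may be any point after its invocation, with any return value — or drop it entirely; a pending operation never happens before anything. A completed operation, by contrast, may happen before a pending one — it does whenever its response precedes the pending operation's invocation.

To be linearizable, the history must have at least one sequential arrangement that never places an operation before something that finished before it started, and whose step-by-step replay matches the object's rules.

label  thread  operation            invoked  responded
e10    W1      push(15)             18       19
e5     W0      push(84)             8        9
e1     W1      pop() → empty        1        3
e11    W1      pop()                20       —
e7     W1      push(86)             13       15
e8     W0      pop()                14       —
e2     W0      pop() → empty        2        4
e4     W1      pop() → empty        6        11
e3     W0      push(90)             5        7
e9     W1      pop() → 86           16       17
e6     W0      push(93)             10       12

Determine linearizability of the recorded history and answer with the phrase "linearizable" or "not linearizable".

linearizable

one valid linearization: e1, e2, e4, e3, e5, e6, e7, e9, e8, e10
step 1: e1 pop() → empty — stack <>
step 2: e2 pop() → empty — stack <>
step 3: e4 pop() → empty — stack <>
step 4: e3 push(90) — stack <90>
step 5: e5 push(84) — stack <90,84>
step 6: e6 push(93) — stack <90,84,93>
step 7: e7 push(86) — stack <90,84,93,86>
step 8: e9 pop() → 86 — stack <90,84,93>
step 9: e8 pop() (pending, included) — stack <90,84>
step 10: e10 push(15) — stack <90,84,15>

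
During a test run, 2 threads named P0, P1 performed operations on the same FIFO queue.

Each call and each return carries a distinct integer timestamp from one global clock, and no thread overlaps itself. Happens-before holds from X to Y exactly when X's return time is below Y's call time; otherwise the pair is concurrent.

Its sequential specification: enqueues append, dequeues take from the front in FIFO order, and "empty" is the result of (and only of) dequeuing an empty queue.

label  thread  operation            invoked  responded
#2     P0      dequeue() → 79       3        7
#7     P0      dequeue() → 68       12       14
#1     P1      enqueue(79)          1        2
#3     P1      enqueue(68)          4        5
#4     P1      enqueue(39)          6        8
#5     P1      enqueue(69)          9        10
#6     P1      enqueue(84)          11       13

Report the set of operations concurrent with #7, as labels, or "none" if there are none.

#6

#7 spans [12,14]: anything still running between times 12 and 14 counts as concurrent
#1 [1,2]: before
#2 [3,7]: before
#3 [4,5]: before
#4 [6,8]: before
#5 [9,10]: before
#6 [11,13]: concurrent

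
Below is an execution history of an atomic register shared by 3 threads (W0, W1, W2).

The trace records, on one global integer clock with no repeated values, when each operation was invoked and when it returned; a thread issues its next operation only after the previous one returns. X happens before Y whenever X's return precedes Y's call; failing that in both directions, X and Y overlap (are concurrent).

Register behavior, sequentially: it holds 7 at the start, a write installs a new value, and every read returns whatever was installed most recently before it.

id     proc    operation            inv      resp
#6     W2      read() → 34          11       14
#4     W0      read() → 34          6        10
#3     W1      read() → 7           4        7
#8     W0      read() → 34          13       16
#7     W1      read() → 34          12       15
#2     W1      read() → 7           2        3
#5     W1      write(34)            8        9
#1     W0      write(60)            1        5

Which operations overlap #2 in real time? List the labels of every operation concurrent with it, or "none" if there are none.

concurrent with #2 ([2,3]): every op whose interval crosses 2..3
#1 [1,5]: concurrent
#3 [4,7]: after
#4 [6,10]: after
#5 [8,9]: after
#6 [11,14]: after
#7 [12,15]: after
#8 [13,16]: after

#1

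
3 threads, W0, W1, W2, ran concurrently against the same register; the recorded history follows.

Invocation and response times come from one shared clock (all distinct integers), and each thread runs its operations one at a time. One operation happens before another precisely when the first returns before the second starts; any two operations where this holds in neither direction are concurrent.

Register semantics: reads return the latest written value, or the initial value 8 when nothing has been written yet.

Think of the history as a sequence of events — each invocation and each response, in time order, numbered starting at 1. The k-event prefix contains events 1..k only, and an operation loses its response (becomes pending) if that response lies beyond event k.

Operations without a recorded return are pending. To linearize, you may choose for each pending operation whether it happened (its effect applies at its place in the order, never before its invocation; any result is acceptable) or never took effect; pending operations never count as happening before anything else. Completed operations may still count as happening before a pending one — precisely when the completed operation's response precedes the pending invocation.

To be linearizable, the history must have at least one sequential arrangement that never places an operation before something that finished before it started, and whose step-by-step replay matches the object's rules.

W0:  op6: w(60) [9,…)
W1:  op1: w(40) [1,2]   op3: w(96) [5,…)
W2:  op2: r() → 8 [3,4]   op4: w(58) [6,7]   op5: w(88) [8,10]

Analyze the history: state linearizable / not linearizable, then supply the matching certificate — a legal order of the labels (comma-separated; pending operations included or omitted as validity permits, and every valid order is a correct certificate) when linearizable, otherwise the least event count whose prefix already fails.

not linearizable — minimal violating prefix: 4 events

events 1..3 are fine; event 4 — the response of op2 at time 4 — makes the prefix non-linearizable
exactly one order of the 2 completed ops respects real time; the register replay fails
sample order op1, op2 stalls at step 2 — op2 r() → 8 has no legal effect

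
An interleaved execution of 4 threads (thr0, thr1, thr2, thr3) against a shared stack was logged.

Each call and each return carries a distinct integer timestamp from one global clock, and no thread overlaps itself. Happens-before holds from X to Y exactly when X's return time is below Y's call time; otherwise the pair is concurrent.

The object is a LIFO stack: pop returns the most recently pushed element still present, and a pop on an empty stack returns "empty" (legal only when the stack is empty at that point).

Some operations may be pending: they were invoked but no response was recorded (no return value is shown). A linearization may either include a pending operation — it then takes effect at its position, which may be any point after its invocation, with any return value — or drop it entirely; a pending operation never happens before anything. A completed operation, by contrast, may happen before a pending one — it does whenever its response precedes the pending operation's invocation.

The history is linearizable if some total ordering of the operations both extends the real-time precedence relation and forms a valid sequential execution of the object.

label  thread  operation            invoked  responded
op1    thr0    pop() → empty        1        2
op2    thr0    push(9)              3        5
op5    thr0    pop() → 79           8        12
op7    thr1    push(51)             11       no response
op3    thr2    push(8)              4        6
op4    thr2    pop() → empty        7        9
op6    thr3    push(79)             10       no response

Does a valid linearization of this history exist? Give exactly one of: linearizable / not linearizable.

not linearizable

cut after 8 events: linearizable; cut after 9 events (op4 responds, time 9): not linearizable
4 completed operations, 2 real-time-consistent orders — every stack replay fails
every completion of the 1 pending operation (op5) was checked; none linearizes
e.g. op1, op2, op3, op4 (pending dropped): illegal at step 4, since op4 pop() → empty cannot apply there
e.g. op1, op3, op2, op4 (pending dropped): illegal at step 4, since op4 pop() → empty cannot apply there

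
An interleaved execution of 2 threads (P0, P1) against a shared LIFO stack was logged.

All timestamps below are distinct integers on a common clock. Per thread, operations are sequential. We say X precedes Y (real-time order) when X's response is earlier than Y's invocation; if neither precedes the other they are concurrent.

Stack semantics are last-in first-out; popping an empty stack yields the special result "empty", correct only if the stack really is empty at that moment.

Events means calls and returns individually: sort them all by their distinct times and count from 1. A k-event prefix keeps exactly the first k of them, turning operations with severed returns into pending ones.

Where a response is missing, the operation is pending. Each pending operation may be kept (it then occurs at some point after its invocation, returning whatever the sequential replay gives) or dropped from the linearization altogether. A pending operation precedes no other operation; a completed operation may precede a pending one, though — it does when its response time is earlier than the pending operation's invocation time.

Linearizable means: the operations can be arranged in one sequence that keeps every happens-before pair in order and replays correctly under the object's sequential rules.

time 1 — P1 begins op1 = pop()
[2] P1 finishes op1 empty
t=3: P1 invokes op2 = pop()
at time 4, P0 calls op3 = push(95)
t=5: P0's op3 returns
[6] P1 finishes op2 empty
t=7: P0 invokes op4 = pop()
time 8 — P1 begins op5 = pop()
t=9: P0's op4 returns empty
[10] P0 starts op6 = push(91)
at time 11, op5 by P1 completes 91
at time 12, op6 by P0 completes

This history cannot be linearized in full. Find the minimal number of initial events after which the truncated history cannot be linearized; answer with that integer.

a valid linearization of events 1..10 exists, for instance op1, op2, op3, op5, op4:
1. op1 pop() → empty, leaving stack <>
2. op2 pop() → empty, leaving stack <>
3. op3 push(95), leaving stack <95>
4. op5 pop() (pending, included), leaving stack <>
5. op4 pop() → empty, leaving stack <>
once event 11 joins (op5's response, time 11), exhaustive search finds no witness
every completion of the 1 pending operation (op6) was checked; none linearizes
e.g. op1, op2, op3, op4, op5 (pending dropped): illegal at step 4, since op4 pop() → empty cannot apply there
e.g. op1, op2, op3, op5, op4 (pending dropped): illegal at step 4, since op5 pop() → 91 cannot apply there

11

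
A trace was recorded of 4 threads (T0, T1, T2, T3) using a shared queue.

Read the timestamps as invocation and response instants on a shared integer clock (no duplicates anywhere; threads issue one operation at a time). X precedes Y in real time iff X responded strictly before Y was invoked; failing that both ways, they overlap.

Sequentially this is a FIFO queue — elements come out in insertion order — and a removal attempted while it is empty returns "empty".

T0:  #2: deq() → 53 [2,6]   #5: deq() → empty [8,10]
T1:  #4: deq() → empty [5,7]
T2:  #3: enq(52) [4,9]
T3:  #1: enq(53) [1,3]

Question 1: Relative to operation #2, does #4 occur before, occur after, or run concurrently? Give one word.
#4 spans [5,7], #2 spans [2,6]
the intervals overlap in both directions

concurrent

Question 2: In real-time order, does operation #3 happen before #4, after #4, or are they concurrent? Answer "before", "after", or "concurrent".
#3 spans [4,9], #4 spans [5,7]
the intervals overlap in both directions

concurrent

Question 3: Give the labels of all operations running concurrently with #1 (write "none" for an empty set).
overlap test against #1 [1,3]: concurrent iff the interval meets 1..3
#2 [2,6]: concurrent
#3 [4,9]: after
#4 [5,7]: after
#5 [8,10]: after

#2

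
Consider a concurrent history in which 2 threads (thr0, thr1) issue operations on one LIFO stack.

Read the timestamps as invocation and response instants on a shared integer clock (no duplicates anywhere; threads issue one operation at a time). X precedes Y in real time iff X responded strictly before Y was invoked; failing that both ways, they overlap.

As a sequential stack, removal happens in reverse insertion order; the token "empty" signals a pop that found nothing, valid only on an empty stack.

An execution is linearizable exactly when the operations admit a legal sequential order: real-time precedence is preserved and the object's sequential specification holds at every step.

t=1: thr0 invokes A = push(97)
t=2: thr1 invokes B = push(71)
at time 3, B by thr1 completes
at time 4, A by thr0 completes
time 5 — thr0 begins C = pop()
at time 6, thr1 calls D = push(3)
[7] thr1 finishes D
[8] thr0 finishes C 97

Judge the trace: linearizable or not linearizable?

linearizable

a witness: B, A, C, D
step 1: B push(71) — stack <71>
step 2: A push(97) — stack <71,97>
step 3: C pop() → 97 — stack <71>
step 4: D push(3) — stack <71,3>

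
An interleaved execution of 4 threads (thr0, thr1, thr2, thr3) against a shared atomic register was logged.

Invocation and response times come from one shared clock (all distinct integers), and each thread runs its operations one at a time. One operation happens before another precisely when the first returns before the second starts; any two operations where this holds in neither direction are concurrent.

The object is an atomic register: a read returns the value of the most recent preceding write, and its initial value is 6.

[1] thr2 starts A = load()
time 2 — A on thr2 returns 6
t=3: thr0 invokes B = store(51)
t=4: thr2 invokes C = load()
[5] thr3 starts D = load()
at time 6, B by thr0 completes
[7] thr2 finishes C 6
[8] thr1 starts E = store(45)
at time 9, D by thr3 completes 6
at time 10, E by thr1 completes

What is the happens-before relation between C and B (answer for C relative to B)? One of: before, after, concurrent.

concurrent

C spans [4,7], B spans [3,6]
the intervals overlap in both directions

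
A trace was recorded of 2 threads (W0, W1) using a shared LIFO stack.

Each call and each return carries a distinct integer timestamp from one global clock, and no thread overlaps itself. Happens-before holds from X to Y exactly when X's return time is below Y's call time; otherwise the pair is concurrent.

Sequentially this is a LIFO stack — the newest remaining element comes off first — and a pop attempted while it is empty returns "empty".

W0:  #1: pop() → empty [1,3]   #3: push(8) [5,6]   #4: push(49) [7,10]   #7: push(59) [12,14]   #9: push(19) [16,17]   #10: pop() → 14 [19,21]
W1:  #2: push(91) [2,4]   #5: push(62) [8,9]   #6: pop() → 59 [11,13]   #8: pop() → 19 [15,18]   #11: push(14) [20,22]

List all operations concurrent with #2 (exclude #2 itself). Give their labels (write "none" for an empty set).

#2 spans [2,4]; an op avoiding the whole window 2..4 is ordered, any other is concurrent
#1 [1,3]: concurrent
#3 [5,6]: after
#4 [7,10]: after
#5 [8,9]: after
#6 [11,13]: after
#7 [12,14]: after
#8 [15,18]: after
#9 [16,17]: after
#10 [19,21]: after
#11 [20,22]: after

#1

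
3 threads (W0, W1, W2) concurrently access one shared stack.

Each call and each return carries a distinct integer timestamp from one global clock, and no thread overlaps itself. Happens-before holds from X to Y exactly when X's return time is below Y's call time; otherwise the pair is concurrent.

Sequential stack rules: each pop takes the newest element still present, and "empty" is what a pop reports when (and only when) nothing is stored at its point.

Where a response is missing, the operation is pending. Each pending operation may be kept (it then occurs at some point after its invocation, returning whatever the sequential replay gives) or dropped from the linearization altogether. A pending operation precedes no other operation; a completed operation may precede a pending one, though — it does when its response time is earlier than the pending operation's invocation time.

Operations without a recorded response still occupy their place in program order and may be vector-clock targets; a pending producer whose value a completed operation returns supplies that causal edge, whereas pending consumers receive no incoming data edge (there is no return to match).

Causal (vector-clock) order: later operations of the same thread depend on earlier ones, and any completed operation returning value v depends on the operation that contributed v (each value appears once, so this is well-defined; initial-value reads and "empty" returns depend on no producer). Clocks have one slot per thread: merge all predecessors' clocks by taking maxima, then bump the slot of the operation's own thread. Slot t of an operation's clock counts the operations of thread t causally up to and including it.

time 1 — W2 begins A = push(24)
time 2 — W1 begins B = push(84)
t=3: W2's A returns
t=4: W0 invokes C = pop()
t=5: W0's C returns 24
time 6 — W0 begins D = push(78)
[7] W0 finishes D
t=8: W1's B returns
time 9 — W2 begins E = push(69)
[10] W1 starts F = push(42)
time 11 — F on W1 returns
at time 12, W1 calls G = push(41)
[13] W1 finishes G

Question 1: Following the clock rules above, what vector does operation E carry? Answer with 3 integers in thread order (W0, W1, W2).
(0, 0, 2)

root op A, invoked 1: fresh clock plus W2's own tick → (0, 0, 1)
root op B, invoked 2: fresh clock plus W1's own tick → (0, 1, 0)
from VC(A)=(0, 0, 1), E (invoked 9) maxes components and bumps W2 → (0, 0, 2)
from VC(B)=(0, 1, 0), F (invoked 10) maxes components and bumps W1 → (0, 2, 0)
from VC(A)=(0, 0, 1), C (invoked 4) maxes components and bumps W0 → (1, 0, 1)
from VC(F)=(0, 2, 0), G (invoked 12) maxes components and bumps W1 → (0, 3, 0)
from VC(C)=(1, 0, 1), D (invoked 6) maxes components and bumps W0 → (2, 0, 1)
target: VC(E) = (0, 0, 2)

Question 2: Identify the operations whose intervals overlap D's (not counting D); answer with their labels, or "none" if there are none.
B

D runs from 6 to 7; window-overlapping ops are concurrent
A [1,3]: before
B [2,8]: concurrent
C [4,5]: before
E [9,…): after
F [10,11]: after
G [12,13]: after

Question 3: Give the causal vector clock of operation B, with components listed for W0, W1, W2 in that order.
(0, 1, 0)

A, invoked 1, has no incoming edges; only W2's bump applies → (0, 0, 1)
B, invoked 2, has no incoming edges; only W1's bump applies → (0, 1, 0)
merge at E (invoked 9): VC(A)=(0, 0, 1), own-thread bump on W2 → (0, 0, 2)
merge at F (invoked 10): VC(B)=(0, 1, 0), own-thread bump on W1 → (0, 2, 0)
merge at C (invoked 4): VC(A)=(0, 0, 1), own-thread bump on W0 → (1, 0, 1)
merge at G (invoked 12): VC(F)=(0, 2, 0), own-thread bump on W1 → (0, 3, 0)
merge at D (invoked 6): VC(C)=(1, 0, 1), own-thread bump on W0 → (2, 0, 1)
target: VC(B) = (0, 1, 0)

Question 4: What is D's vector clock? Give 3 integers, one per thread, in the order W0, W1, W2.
(2, 0, 1)

no predecessors for A (invoked 1): W2 increments from zero → (0, 0, 1)
no predecessors for B (invoked 2): W1 increments from zero → (0, 1, 0)
E, invoked 9, takes VC(A)=(0, 0, 1) under max, adds 1 for W2 → (0, 0, 2)
F, invoked 10, takes VC(B)=(0, 1, 0) under max, adds 1 for W1 → (0, 2, 0)
C, invoked 4, takes VC(A)=(0, 0, 1) under max, adds 1 for W0 → (1, 0, 1)
G, invoked 12, takes VC(F)=(0, 2, 0) under max, adds 1 for W1 → (0, 3, 0)
D, invoked 6, takes VC(C)=(1, 0, 1) under max, adds 1 for W0 → (2, 0, 1)
target: VC(D) = (2, 0, 1)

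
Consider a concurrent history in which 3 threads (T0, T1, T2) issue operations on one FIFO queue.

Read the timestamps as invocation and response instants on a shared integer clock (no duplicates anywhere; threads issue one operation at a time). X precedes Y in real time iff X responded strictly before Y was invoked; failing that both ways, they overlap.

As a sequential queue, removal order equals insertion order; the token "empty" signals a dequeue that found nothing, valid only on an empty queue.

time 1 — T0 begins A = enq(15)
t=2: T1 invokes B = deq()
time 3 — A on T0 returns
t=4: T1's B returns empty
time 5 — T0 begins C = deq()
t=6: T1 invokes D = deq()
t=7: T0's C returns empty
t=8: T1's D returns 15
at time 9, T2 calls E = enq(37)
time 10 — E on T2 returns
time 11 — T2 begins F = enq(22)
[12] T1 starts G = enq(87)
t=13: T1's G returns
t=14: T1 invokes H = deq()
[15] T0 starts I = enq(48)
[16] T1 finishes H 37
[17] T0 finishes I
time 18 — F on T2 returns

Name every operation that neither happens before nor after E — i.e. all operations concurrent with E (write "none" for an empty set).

none

concurrent with E ([9,10]): every op whose interval crosses 9..10
A [1,3]: before
B [2,4]: before
C [5,7]: before
D [6,8]: before
F [11,18]: after
G [12,13]: after
H [14,16]: after
I [15,17]: after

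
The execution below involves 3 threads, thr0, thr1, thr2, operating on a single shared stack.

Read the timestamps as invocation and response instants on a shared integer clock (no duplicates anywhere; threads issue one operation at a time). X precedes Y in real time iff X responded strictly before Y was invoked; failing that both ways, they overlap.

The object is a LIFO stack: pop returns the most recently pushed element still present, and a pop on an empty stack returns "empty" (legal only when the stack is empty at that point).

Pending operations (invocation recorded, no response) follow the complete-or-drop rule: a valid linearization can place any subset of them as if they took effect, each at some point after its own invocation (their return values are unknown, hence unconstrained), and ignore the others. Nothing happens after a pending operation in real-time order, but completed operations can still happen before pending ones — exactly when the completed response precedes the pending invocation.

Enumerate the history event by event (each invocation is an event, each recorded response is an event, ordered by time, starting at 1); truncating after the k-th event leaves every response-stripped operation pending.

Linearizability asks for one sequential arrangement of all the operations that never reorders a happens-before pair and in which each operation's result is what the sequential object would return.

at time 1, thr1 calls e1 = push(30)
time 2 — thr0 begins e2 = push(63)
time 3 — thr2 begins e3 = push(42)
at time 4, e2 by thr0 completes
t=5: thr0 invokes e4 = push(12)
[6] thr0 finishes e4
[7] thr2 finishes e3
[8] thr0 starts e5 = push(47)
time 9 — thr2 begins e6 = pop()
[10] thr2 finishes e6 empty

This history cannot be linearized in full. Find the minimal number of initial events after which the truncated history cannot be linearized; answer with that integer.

10

a valid linearization of events 1..9 exists, for instance e1, e2, e3, e4:
step 1: e1 push(30) (pending, included) — stack <30>
step 2: e2 push(63) — stack <30,63>
step 3: e3 push(42) — stack <30,63,42>
step 4: e4 push(12) — stack <30,63,42,12>
once event 10 joins (e6's response, time 10), exhaustive search finds no witness
include/drop combinations of the 2 pending operations (e1, e5) were all tried; none helps
one such order, e2, e3, e4, e6 (pending dropped), breaks at step 4 where e6 pop() → empty is illegal
one such order, e2, e4, e3, e6 (pending dropped), breaks at step 4 where e6 pop() → empty is illegal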